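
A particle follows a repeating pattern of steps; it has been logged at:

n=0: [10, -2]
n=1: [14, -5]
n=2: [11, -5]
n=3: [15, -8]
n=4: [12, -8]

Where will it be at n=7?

Differencing gives [+4, -3], [-3, +0], [+4, -3], [-3, +0]. This is the pattern [+4, -3], [-3, +0] repeated.
step 5: apply [+4, -3] → [16, -11]
step 6: apply [-3, +0] → [13, -11]
step 7: apply [+4, -3] → [17, -14]

[17, -14]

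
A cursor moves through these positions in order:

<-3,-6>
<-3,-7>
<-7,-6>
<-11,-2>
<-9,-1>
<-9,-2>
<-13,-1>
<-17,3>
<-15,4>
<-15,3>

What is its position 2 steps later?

<-23,8>

Differencing gives <+0,-1>, <-4,+1>, <-4,+4>, <+2,+1>, <+0,-1>, <-4,+1>, <-4,+4>, <+2,+1>, <+0,-1>. This is the pattern <+0,-1>, <-4,+1>, <-4,+4>, <+2,+1> repeated.
step 10: apply <-4,+1> → <-19,4>
step 11: apply <-4,+4> → <-23,8>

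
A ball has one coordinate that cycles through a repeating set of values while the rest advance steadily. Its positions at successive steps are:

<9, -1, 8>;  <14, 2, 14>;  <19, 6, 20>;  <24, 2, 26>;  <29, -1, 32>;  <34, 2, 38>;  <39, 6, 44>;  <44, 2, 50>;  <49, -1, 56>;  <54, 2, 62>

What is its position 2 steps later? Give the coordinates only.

<64, 2, 74>

The first coordinate changes by +5 each step, so at step 11 it is 9 + 11·(5) = 64.
The second coordinate repeats the cycle [-1, 2, 6, 2] with period 4; step 11 mod 4 = 3, giving 2.
The third coordinate changes by +6 each step, so at step 11 it is 8 + 11·(6) = 74.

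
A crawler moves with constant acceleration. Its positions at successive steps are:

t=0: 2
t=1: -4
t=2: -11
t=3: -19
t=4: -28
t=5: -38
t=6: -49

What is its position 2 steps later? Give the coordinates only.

-74

First differences are -6, -7, -8, -9, -10, -11; their common second difference is -1 (constant acceleration).
step 7: -49 − 12 → -61
step 8: -61 − 13 → -74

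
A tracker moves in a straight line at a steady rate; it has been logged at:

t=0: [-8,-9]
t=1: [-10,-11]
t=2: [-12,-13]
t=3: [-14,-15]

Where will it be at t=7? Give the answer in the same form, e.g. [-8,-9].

[-22,-23]

Each step adds [-2,-2] to the position.
step 4: [-14,-15] + [-2,-2] → [-16,-17]
step 5: [-16,-17] + [-2,-2] → [-18,-19]
step 6: [-18,-19] + [-2,-2] → [-20,-21]
step 7: [-20,-21] + [-2,-2] → [-22,-23]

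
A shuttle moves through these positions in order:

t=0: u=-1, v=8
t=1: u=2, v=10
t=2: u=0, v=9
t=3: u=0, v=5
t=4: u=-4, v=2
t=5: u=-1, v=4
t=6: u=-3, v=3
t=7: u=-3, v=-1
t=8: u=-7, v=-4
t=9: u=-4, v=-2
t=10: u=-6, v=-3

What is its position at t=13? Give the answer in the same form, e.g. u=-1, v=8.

The moves between consecutive positions are (+3,+2), (-2,-1), (+0,-4), (-4,-3), (+3,+2), (-2,-1), (+0,-4), (-4,-3), (+3,+2), (-2,-1); they repeat the 4-cycle [(+3,+2), (-2,-1), (+0,-4), (-4,-3)].
step 11: apply (+0,-4) → u=-6, v=-7
step 12: apply (-4,-3) → u=-10, v=-10
step 13: apply (+3,+2) → u=-7, v=-8

u=-7, v=-8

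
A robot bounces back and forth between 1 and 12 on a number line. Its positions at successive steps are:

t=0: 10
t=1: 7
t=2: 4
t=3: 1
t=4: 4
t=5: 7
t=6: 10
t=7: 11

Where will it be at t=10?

2

The value reflects between 1 and 12, moving 3 per step.
  step 8: 11 → 8
  step 9: 8 → 5
  step 10: 5 → 2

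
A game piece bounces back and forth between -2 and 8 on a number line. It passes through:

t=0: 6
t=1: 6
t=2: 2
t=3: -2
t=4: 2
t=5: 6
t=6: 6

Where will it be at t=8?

The value reflects between -2 and 8, moving 4 per step.
  step 7: 6 → 2
  step 8: 2 → -2

-2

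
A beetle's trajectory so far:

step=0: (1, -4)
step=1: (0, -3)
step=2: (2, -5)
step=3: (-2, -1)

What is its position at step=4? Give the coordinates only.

Consecutive displacements (-1, +1), (+2, -2), (-4, +4) scale by a factor of -2 each step.
step 4: (-2, -1) + (+8, -8) → (6, -9)

(6, -9)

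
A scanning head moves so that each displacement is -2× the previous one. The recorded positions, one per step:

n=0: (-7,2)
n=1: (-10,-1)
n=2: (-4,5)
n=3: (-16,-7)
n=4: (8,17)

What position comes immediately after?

Step-to-step displacements: (-3,-3), (+6,+6), (-12,-12), (+24,+24); each is -2× the previous.
step 5: (8,17) + (-48,-48) → (-40,-31)

(-40,-31)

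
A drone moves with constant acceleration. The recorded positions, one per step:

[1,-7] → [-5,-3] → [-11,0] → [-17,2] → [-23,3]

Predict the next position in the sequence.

First differences are [-6,+4], [-6,+3], [-6,+2], [-6,+1]; their common second difference is [+0,-1] (constant acceleration).
step 5: [-23,3] + [-6,+0] → [-29,3]

[-29,3]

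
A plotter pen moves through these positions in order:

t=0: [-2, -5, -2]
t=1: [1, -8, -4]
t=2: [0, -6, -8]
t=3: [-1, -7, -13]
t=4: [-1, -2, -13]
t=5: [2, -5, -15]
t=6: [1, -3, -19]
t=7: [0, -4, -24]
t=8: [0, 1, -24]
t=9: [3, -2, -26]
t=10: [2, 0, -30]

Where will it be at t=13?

[4, 1, -37]

The moves between consecutive positions are [+3, -3, -2], [-1, +2, -4], [-1, -1, -5], [+0, +5, +0], [+3, -3, -2], [-1, +2, -4], [-1, -1, -5], [+0, +5, +0], [+3, -3, -2], [-1, +2, -4]; they repeat the 4-cycle [[+3, -3, -2], [-1, +2, -4], [-1, -1, -5], [+0, +5, +0]].
step 11: apply [-1, -1, -5] → [1, -1, -35]
step 12: apply [+0, +5, +0] → [1, 4, -35]
step 13: apply [+3, -3, -2] → [4, 1, -37]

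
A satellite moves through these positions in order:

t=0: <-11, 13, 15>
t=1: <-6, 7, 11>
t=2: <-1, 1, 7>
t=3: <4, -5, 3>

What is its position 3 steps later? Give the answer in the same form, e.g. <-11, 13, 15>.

Each step adds <+5, -6, -4> to the position.
step 4: <4, -5, 3> + <+5, -6, -4> → <9, -11, -1>
step 5: <9, -11, -1> + <+5, -6, -4> → <14, -17, -5>
step 6: <14, -17, -5> + <+5, -6, -4> → <19, -23, -9>

<19, -23, -9>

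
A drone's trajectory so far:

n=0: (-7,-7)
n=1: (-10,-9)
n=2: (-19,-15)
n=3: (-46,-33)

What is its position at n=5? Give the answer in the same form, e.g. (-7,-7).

(-370,-249)

Step-to-step displacements: (-3,-2), (-9,-6), (-27,-18); each is 3× the previous.
step 4: (-46,-33) + (-81,-54) → (-127,-87)
step 5: (-127,-87) + (-243,-162) → (-370,-249)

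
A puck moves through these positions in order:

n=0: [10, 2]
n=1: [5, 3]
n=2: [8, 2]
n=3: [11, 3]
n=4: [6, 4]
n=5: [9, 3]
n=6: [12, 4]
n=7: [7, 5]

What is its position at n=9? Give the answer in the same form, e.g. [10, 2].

Step-to-step displacements: [-5, +1], [+3, -1], [+3, +1], [-5, +1], [+3, -1], [+3, +1], [-5, +1] — a repeating cycle of length 3.
step 8: apply [+3, -1] → [10, 4]
step 9: apply [+3, +1] → [13, 5]

[13, 5]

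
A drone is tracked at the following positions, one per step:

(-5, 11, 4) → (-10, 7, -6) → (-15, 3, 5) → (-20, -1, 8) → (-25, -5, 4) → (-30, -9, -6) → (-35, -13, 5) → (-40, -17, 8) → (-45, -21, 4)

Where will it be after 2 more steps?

The first coordinate changes by -5 each step, so at step 10 it is -5 + 10·(-5) = -55.
The second coordinate changes by -4 each step, so at step 10 it is 11 + 10·(-4) = -29.
The third coordinate repeats the cycle [4, -6, 5, 8] with period 4; step 10 mod 4 = 2, giving 5.

(-55, -29, 5)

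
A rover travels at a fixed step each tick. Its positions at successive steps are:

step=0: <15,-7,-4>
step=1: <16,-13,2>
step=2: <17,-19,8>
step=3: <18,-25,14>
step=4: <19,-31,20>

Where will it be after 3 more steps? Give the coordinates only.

<22,-49,38>

Each step adds <+1,-6,+6> to the position.
step 5: <19,-31,20> + <+1,-6,+6> → <20,-37,26>
step 6: <20,-37,26> + <+1,-6,+6> → <21,-43,32>
step 7: <21,-43,32> + <+1,-6,+6> → <22,-49,38>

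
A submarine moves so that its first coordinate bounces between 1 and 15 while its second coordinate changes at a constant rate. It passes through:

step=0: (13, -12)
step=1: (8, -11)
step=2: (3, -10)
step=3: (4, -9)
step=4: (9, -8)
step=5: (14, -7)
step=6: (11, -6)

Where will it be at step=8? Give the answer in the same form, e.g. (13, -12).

The first coordinate travels 5 per step and bounces off the walls at 1 and 15.
  step 7: 11 → 6
  step 8: 6 → 1
The second coordinate changes by +1 each step: at step 8 it is -4.

(1, -4)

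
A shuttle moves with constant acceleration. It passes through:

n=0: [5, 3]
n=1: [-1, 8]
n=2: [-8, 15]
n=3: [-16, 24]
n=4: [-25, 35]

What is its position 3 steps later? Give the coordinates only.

Taking differences between consecutive positions: [-6, +5], [-7, +7], [-8, +9], [-9, +11]. These grow by [-1, +2] each step.
step 5: [-25, 35] + [-10, +13] → [-35, 48]
step 6: [-35, 48] + [-11, +15] → [-46, 63]
step 7: [-46, 63] + [-12, +17] → [-58, 80]

[-58, 80]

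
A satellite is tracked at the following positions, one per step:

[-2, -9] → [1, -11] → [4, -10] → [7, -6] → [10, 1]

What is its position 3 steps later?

[19, 40]

Successive displacements: [+3, -2], [+3, +1], [+3, +4], [+3, +7] — each changes by [+0, +3].
step 5: [10, 1] + [+3, +10] → [13, 11]
step 6: [13, 11] + [+3, +13] → [16, 24]
step 7: [16, 24] + [+3, +16] → [19, 40]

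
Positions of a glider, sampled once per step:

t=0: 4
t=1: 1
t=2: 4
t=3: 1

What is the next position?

Step-to-step displacements: -3, +3, -3; each is -1× the previous.
step 4: 1 + 3 → 4

4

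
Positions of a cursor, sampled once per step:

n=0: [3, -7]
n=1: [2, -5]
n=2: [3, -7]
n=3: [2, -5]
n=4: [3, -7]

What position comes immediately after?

[2, -5]

Differencing gives [-1, +2], [+1, -2], [-1, +2], [+1, -2]. This is the pattern [-1, +2], [+1, -2] repeated.
step 5: apply [-1, +2] → [2, -5]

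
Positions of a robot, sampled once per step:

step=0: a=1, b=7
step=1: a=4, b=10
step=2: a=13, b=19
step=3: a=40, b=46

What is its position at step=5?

a=364, b=370

Consecutive displacements (+3, +3), (+9, +9), (+27, +27) scale by a factor of 3 each step.
step 4: a=40, b=46 + (+81, +81) → a=121, b=127
step 5: a=121, b=127 + (+243, +243) → a=364, b=370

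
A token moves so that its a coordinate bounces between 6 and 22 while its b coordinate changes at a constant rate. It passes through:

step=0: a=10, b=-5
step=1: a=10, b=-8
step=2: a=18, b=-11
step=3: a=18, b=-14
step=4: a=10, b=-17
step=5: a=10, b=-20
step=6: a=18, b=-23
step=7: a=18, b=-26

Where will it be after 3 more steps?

The a coordinate reflects between 6 and 22, moving 8 per step.
  step 8: 18 → 10
  step 9: 10 → 10
  step 10: 10 → 18
The b coordinate changes by -3 each step: at step 10 it is -35.

a=18, b=-35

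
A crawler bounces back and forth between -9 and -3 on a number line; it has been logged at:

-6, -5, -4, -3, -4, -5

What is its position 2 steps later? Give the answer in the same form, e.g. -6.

-7

The value travels 1 per step and bounces off the walls at -9 and -3.
  step 6: -5 → -6
  step 7: -6 → -7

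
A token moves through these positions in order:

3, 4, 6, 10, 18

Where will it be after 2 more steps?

66

The jumps are +1, +2, +4, +8 — a geometric progression with ratio 2.
step 5: 18 + 16 → 34
step 6: 34 + 32 → 66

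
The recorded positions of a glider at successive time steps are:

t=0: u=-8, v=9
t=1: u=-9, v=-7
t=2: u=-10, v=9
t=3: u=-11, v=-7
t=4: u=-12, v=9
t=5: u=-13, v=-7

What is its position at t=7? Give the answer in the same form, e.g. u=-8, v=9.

U: linear, -1 per step → -15 at step 7.
V: cycles through 9, -7 every 2 steps. Step 7 lands at position 1 of the cycle → -7.

u=-15, v=-7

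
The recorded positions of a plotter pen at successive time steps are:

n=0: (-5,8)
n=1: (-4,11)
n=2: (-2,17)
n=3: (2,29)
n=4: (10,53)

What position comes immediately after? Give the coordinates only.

Step-to-step displacements: (+1,+3), (+2,+6), (+4,+12), (+8,+24); each is 2× the previous.
step 5: (10,53) + (+16,+48) → (26,101)

(26,101)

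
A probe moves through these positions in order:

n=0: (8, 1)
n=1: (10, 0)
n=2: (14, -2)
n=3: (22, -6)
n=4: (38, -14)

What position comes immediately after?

The jumps are (+2, -1), (+4, -2), (+8, -4), (+16, -8) — a geometric progression with ratio 2.
step 5: (38, -14) + (+32, -16) → (70, -30)

(70, -30)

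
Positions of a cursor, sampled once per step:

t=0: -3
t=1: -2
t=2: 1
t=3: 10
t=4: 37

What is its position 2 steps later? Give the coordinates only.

Consecutive displacements +1, +3, +9, +27 scale by a factor of 3 each step.
step 5: 37 + 81 → 118
step 6: 118 + 243 → 361

361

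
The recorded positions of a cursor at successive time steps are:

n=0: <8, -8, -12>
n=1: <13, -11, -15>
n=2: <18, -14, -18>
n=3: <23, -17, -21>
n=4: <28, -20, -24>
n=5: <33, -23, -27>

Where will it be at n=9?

<53, -35, -39>

Constant displacement of <+5, -3, -3> per step.
step 6: <33, -23, -27> + <+5, -3, -3> → <38, -26, -30>
step 7: <38, -26, -30> + <+5, -3, -3> → <43, -29, -33>
step 8: <43, -29, -33> + <+5, -3, -3> → <48, -32, -36>
step 9: <48, -32, -36> + <+5, -3, -3> → <53, -35, -39>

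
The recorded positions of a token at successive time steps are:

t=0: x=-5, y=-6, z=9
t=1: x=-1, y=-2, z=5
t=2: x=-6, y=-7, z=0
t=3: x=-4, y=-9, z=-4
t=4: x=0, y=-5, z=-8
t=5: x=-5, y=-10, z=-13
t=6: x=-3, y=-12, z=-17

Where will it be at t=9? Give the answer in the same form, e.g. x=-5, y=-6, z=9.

x=-2, y=-15, z=-30

The moves between consecutive positions are (+4, +4, -4), (-5, -5, -5), (+2, -2, -4), (+4, +4, -4), (-5, -5, -5), (+2, -2, -4); they repeat the 3-cycle [(+4, +4, -4), (-5, -5, -5), (+2, -2, -4)].
step 7: apply (+4, +4, -4) → x=1, y=-8, z=-21
step 8: apply (-5, -5, -5) → x=-4, y=-13, z=-26
step 9: apply (+2, -2, -4) → x=-2, y=-15, z=-30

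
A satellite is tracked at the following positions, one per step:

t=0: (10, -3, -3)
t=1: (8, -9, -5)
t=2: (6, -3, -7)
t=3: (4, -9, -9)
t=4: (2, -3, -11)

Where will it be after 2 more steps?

The first coordinate changes by -2 each step, so at step 6 it is 10 + 6·(-2) = -2.
The second coordinate repeats the cycle [-3, -9] with period 2; step 6 mod 2 = 0, giving -3.
The third coordinate changes by -2 each step, so at step 6 it is -3 + 6·(-2) = -15.

(-2, -3, -15)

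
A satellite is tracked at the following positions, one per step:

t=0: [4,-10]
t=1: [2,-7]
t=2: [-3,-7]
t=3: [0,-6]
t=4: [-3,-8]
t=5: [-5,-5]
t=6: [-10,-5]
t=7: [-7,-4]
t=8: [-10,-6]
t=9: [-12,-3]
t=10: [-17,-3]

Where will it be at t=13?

Differencing gives [-2,+3], [-5,+0], [+3,+1], [-3,-2], [-2,+3], [-5,+0], [+3,+1], [-3,-2], [-2,+3], [-5,+0]. This is the pattern [-2,+3], [-5,+0], [+3,+1], [-3,-2] repeated.
step 11: apply [+3,+1] → [-14,-2]
step 12: apply [-3,-2] → [-17,-4]
step 13: apply [-2,+3] → [-19,-1]

[-19,-1]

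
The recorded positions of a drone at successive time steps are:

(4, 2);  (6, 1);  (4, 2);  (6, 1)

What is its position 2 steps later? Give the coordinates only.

(6, 1)

Step-to-step displacements: (+2, -1), (-2, +1), (+2, -1); each is -1× the previous.
step 4: (6, 1) + (-2, +1) → (4, 2)
step 5: (4, 2) + (+2, -1) → (6, 1)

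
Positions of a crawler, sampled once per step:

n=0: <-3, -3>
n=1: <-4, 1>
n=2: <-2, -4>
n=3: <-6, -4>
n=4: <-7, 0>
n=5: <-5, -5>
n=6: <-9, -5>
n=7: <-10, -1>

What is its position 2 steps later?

<-12, -6>

Step-to-step displacements: <-1, +4>, <+2, -5>, <-4, +0>, <-1, +4>, <+2, -5>, <-4, +0>, <-1, +4> — a repeating cycle of length 3.
step 8: apply <+2, -5> → <-8, -6>
step 9: apply <-4, +0> → <-12, -6>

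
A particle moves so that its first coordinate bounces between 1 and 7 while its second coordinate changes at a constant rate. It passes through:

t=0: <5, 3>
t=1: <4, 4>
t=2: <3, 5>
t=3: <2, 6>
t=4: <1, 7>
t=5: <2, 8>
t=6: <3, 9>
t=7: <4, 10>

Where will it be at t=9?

<6, 12>

The first coordinate travels 1 per step and bounces off the walls at 1 and 7.
  step 8: 4 → 5
  step 9: 5 → 6
The second coordinate changes by +1 each step: at step 9 it is 12.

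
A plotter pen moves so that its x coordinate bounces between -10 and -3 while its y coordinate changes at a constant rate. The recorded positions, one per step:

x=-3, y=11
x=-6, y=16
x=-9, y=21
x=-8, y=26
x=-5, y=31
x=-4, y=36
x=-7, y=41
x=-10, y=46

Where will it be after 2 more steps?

The x coordinate reflects between -10 and -3, moving 3 per step.
  step 8: -10 → -7
  step 9: -7 → -4
The y coordinate changes by +5 each step: at step 9 it is 56.

x=-4, y=56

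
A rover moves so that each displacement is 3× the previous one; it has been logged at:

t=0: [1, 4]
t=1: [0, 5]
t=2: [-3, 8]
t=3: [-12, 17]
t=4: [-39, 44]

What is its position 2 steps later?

Consecutive displacements [-1, +1], [-3, +3], [-9, +9], [-27, +27] scale by a factor of 3 each step.
step 5: [-39, 44] + [-81, +81] → [-120, 125]
step 6: [-120, 125] + [-243, +243] → [-363, 368]

[-363, 368]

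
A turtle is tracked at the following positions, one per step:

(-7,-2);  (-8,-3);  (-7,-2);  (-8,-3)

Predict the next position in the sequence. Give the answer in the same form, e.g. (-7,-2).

The jumps are (-1,-1), (+1,+1), (-1,-1) — a geometric progression with ratio -1.
step 4: (-8,-3) + (+1,+1) → (-7,-2)

(-7,-2)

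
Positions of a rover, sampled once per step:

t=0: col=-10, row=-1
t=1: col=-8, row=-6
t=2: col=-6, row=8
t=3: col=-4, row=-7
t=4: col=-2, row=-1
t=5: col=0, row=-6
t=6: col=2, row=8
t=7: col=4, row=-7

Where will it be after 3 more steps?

Col: linear, +2 per step → 10 at step 10.
Row: cycles through -1, -6, 8, -7 every 4 steps. Step 10 lands at position 2 of the cycle → 8.

col=10, row=8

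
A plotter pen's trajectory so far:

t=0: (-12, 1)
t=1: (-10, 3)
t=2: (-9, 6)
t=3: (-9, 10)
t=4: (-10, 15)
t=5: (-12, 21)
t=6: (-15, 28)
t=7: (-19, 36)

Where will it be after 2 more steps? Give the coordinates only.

(-30, 55)

Successive displacements: (+2, +2), (+1, +3), (+0, +4), (-1, +5), (-2, +6), (-3, +7), (-4, +8) — each changes by (-1, +1).
step 8: (-19, 36) + (-5, +9) → (-24, 45)
step 9: (-24, 45) + (-6, +10) → (-30, 55)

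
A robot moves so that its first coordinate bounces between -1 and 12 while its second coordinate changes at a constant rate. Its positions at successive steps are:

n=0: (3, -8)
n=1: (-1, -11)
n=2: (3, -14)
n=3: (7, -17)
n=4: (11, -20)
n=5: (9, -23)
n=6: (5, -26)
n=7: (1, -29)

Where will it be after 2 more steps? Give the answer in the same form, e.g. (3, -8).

(5, -35)

The first coordinate travels 4 per step and bounces off the walls at -1 and 12.
  step 8: 1 → 1
  step 9: 1 → 5
The second coordinate changes by -3 each step: at step 9 it is -35.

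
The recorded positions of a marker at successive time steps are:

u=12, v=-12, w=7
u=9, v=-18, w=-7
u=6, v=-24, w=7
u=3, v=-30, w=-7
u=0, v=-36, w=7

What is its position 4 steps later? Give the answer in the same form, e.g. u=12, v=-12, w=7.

u=-12, v=-60, w=7

U: linear, -3 per step → -12 at step 8.
V: linear, -6 per step → -60 at step 8.
W: cycles through 7, -7 every 2 steps. Step 8 lands at position 0 of the cycle → 7.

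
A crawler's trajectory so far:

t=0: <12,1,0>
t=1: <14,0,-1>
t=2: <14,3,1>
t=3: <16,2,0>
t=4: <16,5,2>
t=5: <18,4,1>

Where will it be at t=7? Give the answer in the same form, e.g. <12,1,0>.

<20,6,2>

The moves between consecutive positions are <+2,-1,-1>, <+0,+3,+2>, <+2,-1,-1>, <+0,+3,+2>, <+2,-1,-1>; they repeat the 2-cycle [<+2,-1,-1>, <+0,+3,+2>].
step 6: apply <+0,+3,+2> → <18,7,3>
step 7: apply <+2,-1,-1> → <20,6,2>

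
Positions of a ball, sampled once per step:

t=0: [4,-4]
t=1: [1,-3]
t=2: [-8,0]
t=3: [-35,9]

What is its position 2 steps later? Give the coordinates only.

[-359,117]

The jumps are [-3,+1], [-9,+3], [-27,+9] — a geometric progression with ratio 3.
step 4: [-35,9] + [-81,+27] → [-116,36]
step 5: [-116,36] + [-243,+81] → [-359,117]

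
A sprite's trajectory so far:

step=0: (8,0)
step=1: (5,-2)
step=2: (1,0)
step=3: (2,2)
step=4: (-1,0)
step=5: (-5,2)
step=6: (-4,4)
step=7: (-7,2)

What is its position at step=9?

The moves between consecutive positions are (-3,-2), (-4,+2), (+1,+2), (-3,-2), (-4,+2), (+1,+2), (-3,-2); they repeat the 3-cycle [(-3,-2), (-4,+2), (+1,+2)].
step 8: apply (-4,+2) → (-11,4)
step 9: apply (+1,+2) → (-10,6)

(-10,6)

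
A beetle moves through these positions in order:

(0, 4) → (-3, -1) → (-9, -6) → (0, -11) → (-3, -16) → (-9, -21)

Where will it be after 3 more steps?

The first coordinate repeats the cycle [0, -3, -9] with period 3; step 8 mod 3 = 2, giving -9.
The second coordinate changes by -5 each step, so at step 8 it is 4 + 8·(-5) = -36.

(-9, -36)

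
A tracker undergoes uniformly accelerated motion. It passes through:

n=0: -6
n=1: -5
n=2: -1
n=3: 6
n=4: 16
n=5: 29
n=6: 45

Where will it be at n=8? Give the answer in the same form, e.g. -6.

Taking differences between consecutive positions: +1, +4, +7, +10, +13, +16. These grow by +3 each step.
step 7: 45 + 19 → 64
step 8: 64 + 22 → 86

86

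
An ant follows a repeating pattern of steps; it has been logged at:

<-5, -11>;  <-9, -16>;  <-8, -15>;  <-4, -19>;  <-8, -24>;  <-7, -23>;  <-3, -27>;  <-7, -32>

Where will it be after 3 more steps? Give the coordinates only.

Step-to-step displacements: <-4, -5>, <+1, +1>, <+4, -4>, <-4, -5>, <+1, +1>, <+4, -4>, <-4, -5> — a repeating cycle of length 3.
step 8: apply <+1, +1> → <-6, -31>
step 9: apply <+4, -4> → <-2, -35>
step 10: apply <-4, -5> → <-6, -40>

<-6, -40>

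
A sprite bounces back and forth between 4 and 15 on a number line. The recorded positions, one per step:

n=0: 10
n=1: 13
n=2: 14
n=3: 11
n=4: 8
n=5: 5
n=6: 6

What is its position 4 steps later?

The value reflects between 4 and 15, moving 3 per step.
  step 7: 6 → 9
  step 8: 9 → 12
  step 9: 12 → 15
  step 10: 15 → 12

12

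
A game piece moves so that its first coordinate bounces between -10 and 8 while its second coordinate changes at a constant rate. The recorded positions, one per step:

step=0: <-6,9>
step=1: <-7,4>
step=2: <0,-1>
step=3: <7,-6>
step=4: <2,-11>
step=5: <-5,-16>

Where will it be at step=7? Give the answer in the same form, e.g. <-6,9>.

<-1,-26>

The first coordinate reflects between -10 and 8, moving 7 per step.
  step 6: -5 → -8
  step 7: -8 → -1
The second coordinate changes by -5 each step: at step 7 it is -26.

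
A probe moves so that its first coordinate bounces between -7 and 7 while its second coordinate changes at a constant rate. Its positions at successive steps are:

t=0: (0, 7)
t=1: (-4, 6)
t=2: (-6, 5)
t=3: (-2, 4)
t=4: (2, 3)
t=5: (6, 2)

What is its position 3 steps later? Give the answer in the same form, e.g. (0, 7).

(-4, -1)

The first coordinate travels 4 per step and bounces off the walls at -7 and 7.
  step 6: 6 → 4
  step 7: 4 → 0
  step 8: 0 → -4
The second coordinate changes by -1 each step: at step 8 it is -1.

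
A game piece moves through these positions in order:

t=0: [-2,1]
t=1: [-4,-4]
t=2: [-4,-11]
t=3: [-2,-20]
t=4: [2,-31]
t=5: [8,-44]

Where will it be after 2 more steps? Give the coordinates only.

[26,-76]

First differences are [-2,-5], [+0,-7], [+2,-9], [+4,-11], [+6,-13]; their common second difference is [+2,-2] (constant acceleration).
step 6: [8,-44] + [+8,-15] → [16,-59]
step 7: [16,-59] + [+10,-17] → [26,-76]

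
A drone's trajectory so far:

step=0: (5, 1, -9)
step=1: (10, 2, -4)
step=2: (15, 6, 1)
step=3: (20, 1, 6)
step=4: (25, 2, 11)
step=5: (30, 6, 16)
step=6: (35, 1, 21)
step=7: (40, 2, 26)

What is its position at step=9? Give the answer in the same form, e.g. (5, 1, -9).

First: linear, +5 per step → 50 at step 9.
Second: cycles through 1, 2, 6 every 3 steps. Step 9 lands at position 0 of the cycle → 1.
Third: linear, +5 per step → 36 at step 9.

(50, 1, 36)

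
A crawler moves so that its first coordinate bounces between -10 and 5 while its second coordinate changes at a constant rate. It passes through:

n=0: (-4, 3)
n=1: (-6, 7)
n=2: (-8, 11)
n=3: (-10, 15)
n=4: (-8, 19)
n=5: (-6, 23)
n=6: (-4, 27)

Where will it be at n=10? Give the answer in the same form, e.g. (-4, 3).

The first coordinate travels 2 per step and bounces off the walls at -10 and 5.
  step 7: -4 → -2
  step 8: -2 → 0
  step 9: 0 → 2
  step 10: 2 → 4
The second coordinate changes by +4 each step: at step 10 it is 43.

(4, 43)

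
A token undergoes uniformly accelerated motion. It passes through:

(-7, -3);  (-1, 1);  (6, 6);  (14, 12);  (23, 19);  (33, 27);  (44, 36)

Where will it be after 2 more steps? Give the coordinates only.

First differences are (+6, +4), (+7, +5), (+8, +6), (+9, +7), (+10, +8), (+11, +9); their common second difference is (+1, +1) (constant acceleration).
step 7: (44, 36) + (+12, +10) → (56, 46)
step 8: (56, 46) + (+13, +11) → (69, 57)

(69, 57)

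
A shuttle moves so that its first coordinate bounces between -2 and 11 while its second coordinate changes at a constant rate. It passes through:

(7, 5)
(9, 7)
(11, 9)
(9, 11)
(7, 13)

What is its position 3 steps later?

(1, 19)

The first coordinate reflects between -2 and 11, moving 2 per step.
  step 5: 7 → 5
  step 6: 5 → 3
  step 7: 3 → 1
The second coordinate changes by +2 each step: at step 7 it is 19.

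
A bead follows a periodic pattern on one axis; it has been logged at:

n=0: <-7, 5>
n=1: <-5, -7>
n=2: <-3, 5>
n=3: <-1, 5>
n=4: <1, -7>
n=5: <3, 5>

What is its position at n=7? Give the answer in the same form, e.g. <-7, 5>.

<7, -7>

First: linear, +2 per step → 7 at step 7.
Second: cycles through 5, -7, 5 every 3 steps. Step 7 lands at position 1 of the cycle → -7.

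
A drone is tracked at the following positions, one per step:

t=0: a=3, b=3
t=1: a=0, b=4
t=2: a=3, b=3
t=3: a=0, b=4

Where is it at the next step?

a=3, b=3

Step-to-step displacements: (-3,+1), (+3,-1), (-3,+1); each is -1× the previous.
step 4: a=0, b=4 + (+3,-1) → a=3, b=3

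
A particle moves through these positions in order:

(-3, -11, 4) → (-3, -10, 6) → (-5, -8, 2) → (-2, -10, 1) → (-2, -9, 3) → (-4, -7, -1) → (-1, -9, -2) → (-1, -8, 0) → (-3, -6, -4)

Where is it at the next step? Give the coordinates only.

Step-to-step displacements: (+0, +1, +2), (-2, +2, -4), (+3, -2, -1), (+0, +1, +2), (-2, +2, -4), (+3, -2, -1), (+0, +1, +2), (-2, +2, -4) — a repeating cycle of length 3.
step 9: apply (+3, -2, -1) → (0, -8, -5)

(0, -8, -5)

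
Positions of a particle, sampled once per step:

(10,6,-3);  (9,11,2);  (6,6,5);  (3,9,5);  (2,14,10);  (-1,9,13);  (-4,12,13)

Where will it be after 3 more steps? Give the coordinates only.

(-11,15,21)

The moves between consecutive positions are (-1,+5,+5), (-3,-5,+3), (-3,+3,+0), (-1,+5,+5), (-3,-5,+3), (-3,+3,+0); they repeat the 3-cycle [(-1,+5,+5), (-3,-5,+3), (-3,+3,+0)].
step 7: apply (-1,+5,+5) → (-5,17,18)
step 8: apply (-3,-5,+3) → (-8,12,21)
step 9: apply (-3,+3,+0) → (-11,15,21)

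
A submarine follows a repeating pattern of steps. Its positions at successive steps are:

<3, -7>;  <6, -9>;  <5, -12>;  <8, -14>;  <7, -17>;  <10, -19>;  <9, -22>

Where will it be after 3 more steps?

The moves between consecutive positions are <+3, -2>, <-1, -3>, <+3, -2>, <-1, -3>, <+3, -2>, <-1, -3>; they repeat the 2-cycle [<+3, -2>, <-1, -3>].
step 7: apply <+3, -2> → <12, -24>
step 8: apply <-1, -3> → <11, -27>
step 9: apply <+3, -2> → <14, -29>

<14, -29>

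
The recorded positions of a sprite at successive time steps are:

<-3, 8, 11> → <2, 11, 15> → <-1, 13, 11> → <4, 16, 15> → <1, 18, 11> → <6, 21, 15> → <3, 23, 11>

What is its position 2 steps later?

The moves between consecutive positions are <+5, +3, +4>, <-3, +2, -4>, <+5, +3, +4>, <-3, +2, -4>, <+5, +3, +4>, <-3, +2, -4>; they repeat the 2-cycle [<+5, +3, +4>, <-3, +2, -4>].
step 7: apply <+5, +3, +4> → <8, 26, 15>
step 8: apply <-3, +2, -4> → <5, 28, 11>

<5, 28, 11>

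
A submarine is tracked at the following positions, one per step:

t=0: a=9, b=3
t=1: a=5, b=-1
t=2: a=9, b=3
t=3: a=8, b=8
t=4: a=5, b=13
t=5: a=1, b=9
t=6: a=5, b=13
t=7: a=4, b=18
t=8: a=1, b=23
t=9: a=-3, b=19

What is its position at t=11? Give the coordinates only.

Step-to-step displacements: (-4,-4), (+4,+4), (-1,+5), (-3,+5), (-4,-4), (+4,+4), (-1,+5), (-3,+5), (-4,-4) — a repeating cycle of length 4.
step 10: apply (+4,+4) → a=1, b=23
step 11: apply (-1,+5) → a=0, b=28

a=0, b=28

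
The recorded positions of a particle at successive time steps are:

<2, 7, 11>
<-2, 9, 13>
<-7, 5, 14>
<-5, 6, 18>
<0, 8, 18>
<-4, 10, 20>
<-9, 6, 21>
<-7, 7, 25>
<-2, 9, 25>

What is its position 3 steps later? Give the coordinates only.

The moves between consecutive positions are <-4, +2, +2>, <-5, -4, +1>, <+2, +1, +4>, <+5, +2, +0>, <-4, +2, +2>, <-5, -4, +1>, <+2, +1, +4>, <+5, +2, +0>; they repeat the 4-cycle [<-4, +2, +2>, <-5, -4, +1>, <+2, +1, +4>, <+5, +2, +0>].
step 9: apply <-4, +2, +2> → <-6, 11, 27>
step 10: apply <-5, -4, +1> → <-11, 7, 28>
step 11: apply <+2, +1, +4> → <-9, 8, 32>

<-9, 8, 32>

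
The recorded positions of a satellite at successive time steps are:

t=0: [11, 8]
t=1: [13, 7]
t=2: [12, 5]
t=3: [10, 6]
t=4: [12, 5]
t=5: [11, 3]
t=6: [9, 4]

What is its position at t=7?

The moves between consecutive positions are [+2, -1], [-1, -2], [-2, +1], [+2, -1], [-1, -2], [-2, +1]; they repeat the 3-cycle [[+2, -1], [-1, -2], [-2, +1]].
step 7: apply [+2, -1] → [11, 3]

[11, 3]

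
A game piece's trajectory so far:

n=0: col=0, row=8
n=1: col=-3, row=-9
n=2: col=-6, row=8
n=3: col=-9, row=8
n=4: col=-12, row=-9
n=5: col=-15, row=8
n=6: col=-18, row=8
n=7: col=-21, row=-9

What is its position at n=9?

The col coordinate changes by -3 each step, so at step 9 it is 0 + 9·(-3) = -27.
The row coordinate repeats the cycle [8, -9, 8] with period 3; step 9 mod 3 = 0, giving 8.

col=-27, row=8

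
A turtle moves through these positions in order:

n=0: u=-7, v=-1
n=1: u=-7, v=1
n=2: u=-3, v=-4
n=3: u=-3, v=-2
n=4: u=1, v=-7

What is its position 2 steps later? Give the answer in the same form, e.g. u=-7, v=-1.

u=5, v=-10

The moves between consecutive positions are (+0, +2), (+4, -5), (+0, +2), (+4, -5); they repeat the 2-cycle [(+0, +2), (+4, -5)].
step 5: apply (+0, +2) → u=1, v=-5
step 6: apply (+4, -5) → u=5, v=-10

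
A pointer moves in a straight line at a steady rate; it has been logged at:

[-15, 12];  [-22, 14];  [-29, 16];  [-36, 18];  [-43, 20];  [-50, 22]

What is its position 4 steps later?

Each step adds [-7, +2] to the position.
step 6: [-50, 22] + [-7, +2] → [-57, 24]
step 7: [-57, 24] + [-7, +2] → [-64, 26]
step 8: [-64, 26] + [-7, +2] → [-71, 28]
step 9: [-71, 28] + [-7, +2] → [-78, 30]

[-78, 30]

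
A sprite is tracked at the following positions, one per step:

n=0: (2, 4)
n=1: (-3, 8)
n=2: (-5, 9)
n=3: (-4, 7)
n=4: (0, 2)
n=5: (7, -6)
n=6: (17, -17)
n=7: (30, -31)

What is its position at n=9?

(65, -68)

First differences are (-5, +4), (-2, +1), (+1, -2), (+4, -5), (+7, -8), (+10, -11), (+13, -14); their common second difference is (+3, -3) (constant acceleration).
step 8: (30, -31) + (+16, -17) → (46, -48)
step 9: (46, -48) + (+19, -20) → (65, -68)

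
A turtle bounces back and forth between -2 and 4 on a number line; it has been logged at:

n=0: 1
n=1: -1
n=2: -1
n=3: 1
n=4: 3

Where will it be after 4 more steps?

-1

The value reflects between -2 and 4, moving 2 per step.
  step 5: 3 → 3
  step 6: 3 → 1
  step 7: 1 → -1
  step 8: -1 → -1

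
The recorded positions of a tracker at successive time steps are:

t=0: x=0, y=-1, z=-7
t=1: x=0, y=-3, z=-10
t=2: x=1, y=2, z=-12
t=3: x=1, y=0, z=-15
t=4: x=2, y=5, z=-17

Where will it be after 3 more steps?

The moves between consecutive positions are (+0, -2, -3), (+1, +5, -2), (+0, -2, -3), (+1, +5, -2); they repeat the 2-cycle [(+0, -2, -3), (+1, +5, -2)].
step 5: apply (+0, -2, -3) → x=2, y=3, z=-20
step 6: apply (+1, +5, -2) → x=3, y=8, z=-22
step 7: apply (+0, -2, -3) → x=3, y=6, z=-25

x=3, y=6, z=-25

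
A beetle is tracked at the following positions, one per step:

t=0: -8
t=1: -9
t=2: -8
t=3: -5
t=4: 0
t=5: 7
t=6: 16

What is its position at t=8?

Taking differences between consecutive positions: -1, +1, +3, +5, +7, +9. These grow by +2 each step.
step 7: 16 + 11 → 27
step 8: 27 + 13 → 40

40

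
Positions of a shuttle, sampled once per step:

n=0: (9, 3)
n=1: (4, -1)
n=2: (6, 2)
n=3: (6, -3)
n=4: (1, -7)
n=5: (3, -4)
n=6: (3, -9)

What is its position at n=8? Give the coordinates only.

Step-to-step displacements: (-5, -4), (+2, +3), (+0, -5), (-5, -4), (+2, +3), (+0, -5) — a repeating cycle of length 3.
step 7: apply (-5, -4) → (-2, -13)
step 8: apply (+2, +3) → (0, -10)

(0, -10)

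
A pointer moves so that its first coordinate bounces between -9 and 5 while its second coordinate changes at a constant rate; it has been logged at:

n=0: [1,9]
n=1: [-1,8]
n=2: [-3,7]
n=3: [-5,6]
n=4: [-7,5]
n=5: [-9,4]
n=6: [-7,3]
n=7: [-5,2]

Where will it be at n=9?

[-1,0]

The first coordinate travels 2 per step and bounces off the walls at -9 and 5.
  step 8: -5 → -3
  step 9: -3 → -1
The second coordinate changes by -1 each step: at step 9 it is 0.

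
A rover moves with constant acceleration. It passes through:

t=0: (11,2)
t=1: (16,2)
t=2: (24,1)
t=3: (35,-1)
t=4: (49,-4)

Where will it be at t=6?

Successive displacements: (+5,+0), (+8,-1), (+11,-2), (+14,-3) — each changes by (+3,-1).
step 5: (49,-4) + (+17,-4) → (66,-8)
step 6: (66,-8) + (+20,-5) → (86,-13)

(86,-13)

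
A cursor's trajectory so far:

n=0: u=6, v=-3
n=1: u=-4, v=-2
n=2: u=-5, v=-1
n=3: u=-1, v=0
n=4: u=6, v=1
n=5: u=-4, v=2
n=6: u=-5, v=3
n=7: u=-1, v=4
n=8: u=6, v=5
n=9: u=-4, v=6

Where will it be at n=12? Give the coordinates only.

u=6, v=9

The u coordinate repeats the cycle [6, -4, -5, -1] with period 4; step 12 mod 4 = 0, giving 6.
The v coordinate changes by +1 each step, so at step 12 it is -3 + 12·(1) = 9.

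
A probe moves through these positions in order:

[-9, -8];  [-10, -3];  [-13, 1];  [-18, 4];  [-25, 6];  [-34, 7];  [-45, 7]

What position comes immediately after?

[-58, 6]

Taking differences between consecutive positions: [-1, +5], [-3, +4], [-5, +3], [-7, +2], [-9, +1], [-11, +0]. These grow by [-2, -1] each step.
step 7: [-45, 7] + [-13, -1] → [-58, 6]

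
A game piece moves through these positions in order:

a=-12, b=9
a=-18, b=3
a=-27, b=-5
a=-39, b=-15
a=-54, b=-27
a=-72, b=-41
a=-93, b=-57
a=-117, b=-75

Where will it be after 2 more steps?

Taking differences between consecutive positions: (-6,-6), (-9,-8), (-12,-10), (-15,-12), (-18,-14), (-21,-16), (-24,-18). These grow by (-3,-2) each step.
step 8: a=-117, b=-75 + (-27,-20) → a=-144, b=-95
step 9: a=-144, b=-95 + (-30,-22) → a=-174, b=-117

a=-174, b=-117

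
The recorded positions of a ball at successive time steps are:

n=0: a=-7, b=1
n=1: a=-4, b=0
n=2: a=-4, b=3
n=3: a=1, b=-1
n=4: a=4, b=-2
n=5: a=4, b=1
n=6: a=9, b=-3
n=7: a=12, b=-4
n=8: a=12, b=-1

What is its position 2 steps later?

The moves between consecutive positions are (+3, -1), (+0, +3), (+5, -4), (+3, -1), (+0, +3), (+5, -4), (+3, -1), (+0, +3); they repeat the 3-cycle [(+3, -1), (+0, +3), (+5, -4)].
step 9: apply (+5, -4) → a=17, b=-5
step 10: apply (+3, -1) → a=20, b=-6

a=20, b=-6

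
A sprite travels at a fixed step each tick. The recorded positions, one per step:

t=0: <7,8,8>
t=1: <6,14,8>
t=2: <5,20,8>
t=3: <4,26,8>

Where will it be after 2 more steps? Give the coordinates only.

<2,38,8>

Each step adds <-1,+6,+0> to the position.
step 4: <4,26,8> + <-1,+6,+0> → <3,32,8>
step 5: <3,32,8> + <-1,+6,+0> → <2,38,8>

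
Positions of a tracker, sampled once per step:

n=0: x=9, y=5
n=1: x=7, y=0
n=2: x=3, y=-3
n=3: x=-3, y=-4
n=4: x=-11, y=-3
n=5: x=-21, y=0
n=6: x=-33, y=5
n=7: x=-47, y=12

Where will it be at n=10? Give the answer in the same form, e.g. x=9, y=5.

Taking differences between consecutive positions: (-2,-5), (-4,-3), (-6,-1), (-8,+1), (-10,+3), (-12,+5), (-14,+7). These grow by (-2,+2) each step.
step 8: x=-47, y=12 + (-16,+9) → x=-63, y=21
step 9: x=-63, y=21 + (-18,+11) → x=-81, y=32
step 10: x=-81, y=32 + (-20,+13) → x=-101, y=45

x=-101, y=45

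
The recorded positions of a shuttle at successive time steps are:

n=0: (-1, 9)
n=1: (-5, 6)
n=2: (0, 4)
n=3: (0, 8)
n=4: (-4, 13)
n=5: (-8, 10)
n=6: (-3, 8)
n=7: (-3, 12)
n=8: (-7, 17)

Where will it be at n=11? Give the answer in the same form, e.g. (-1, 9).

(-6, 16)

Step-to-step displacements: (-4, -3), (+5, -2), (+0, +4), (-4, +5), (-4, -3), (+5, -2), (+0, +4), (-4, +5) — a repeating cycle of length 4.
step 9: apply (-4, -3) → (-11, 14)
step 10: apply (+5, -2) → (-6, 12)
step 11: apply (+0, +4) → (-6, 16)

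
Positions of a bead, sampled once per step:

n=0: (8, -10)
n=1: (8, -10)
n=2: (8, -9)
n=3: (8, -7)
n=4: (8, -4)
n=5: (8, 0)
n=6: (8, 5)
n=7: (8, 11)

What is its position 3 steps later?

Successive displacements: (+0, +0), (+0, +1), (+0, +2), (+0, +3), (+0, +4), (+0, +5), (+0, +6) — each changes by (+0, +1).
step 8: (8, 11) + (+0, +7) → (8, 18)
step 9: (8, 18) + (+0, +8) → (8, 26)
step 10: (8, 26) + (+0, +9) → (8, 35)

(8, 35)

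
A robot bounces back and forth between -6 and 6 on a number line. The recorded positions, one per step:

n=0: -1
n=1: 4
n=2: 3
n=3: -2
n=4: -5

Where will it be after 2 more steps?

5

The value travels 5 per step and bounces off the walls at -6 and 6.
  step 5: -5 → 0
  step 6: 0 → 5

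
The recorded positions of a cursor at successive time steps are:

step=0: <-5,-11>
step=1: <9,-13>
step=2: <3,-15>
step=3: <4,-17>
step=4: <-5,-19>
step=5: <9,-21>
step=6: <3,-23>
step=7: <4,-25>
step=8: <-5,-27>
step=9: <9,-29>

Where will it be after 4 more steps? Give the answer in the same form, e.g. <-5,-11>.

<9,-37>

The first coordinate repeats the cycle [-5, 9, 3, 4] with period 4; step 13 mod 4 = 1, giving 9.
The second coordinate changes by -2 each step, so at step 13 it is -11 + 13·(-2) = -37.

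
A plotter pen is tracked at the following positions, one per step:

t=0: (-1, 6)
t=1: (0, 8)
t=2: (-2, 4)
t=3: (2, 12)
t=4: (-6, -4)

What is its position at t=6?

(-22, -36)

Consecutive displacements (+1, +2), (-2, -4), (+4, +8), (-8, -16) scale by a factor of -2 each step.
step 5: (-6, -4) + (+16, +32) → (10, 28)
step 6: (10, 28) + (-32, -64) → (-22, -36)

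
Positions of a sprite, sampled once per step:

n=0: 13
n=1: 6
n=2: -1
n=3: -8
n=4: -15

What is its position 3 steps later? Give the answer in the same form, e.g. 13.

Constant displacement of -7 per step.
step 5: -15 − 7 → -22
step 6: -22 − 7 → -29
step 7: -29 − 7 → -36

-36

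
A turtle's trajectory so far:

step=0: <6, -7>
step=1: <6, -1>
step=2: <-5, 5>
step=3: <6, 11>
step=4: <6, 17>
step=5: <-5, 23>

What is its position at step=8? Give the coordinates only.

<-5, 41>

The first coordinate repeats the cycle [6, 6, -5] with period 3; step 8 mod 3 = 2, giving -5.
The second coordinate changes by +6 each step, so at step 8 it is -7 + 8·(6) = 41.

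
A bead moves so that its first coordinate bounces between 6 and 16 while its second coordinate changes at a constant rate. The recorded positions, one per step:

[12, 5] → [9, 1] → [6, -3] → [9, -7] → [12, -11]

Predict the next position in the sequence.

The first coordinate travels 3 per step and bounces off the walls at 6 and 16.
  step 5: 12 → 15
The second coordinate changes by -4 each step: at step 5 it is -15.

[15, -15]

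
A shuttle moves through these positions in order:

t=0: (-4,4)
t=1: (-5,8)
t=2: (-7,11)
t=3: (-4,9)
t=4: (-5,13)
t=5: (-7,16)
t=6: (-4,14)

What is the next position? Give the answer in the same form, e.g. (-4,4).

The moves between consecutive positions are (-1,+4), (-2,+3), (+3,-2), (-1,+4), (-2,+3), (+3,-2); they repeat the 3-cycle [(-1,+4), (-2,+3), (+3,-2)].
step 7: apply (-1,+4) → (-5,18)

(-5,18)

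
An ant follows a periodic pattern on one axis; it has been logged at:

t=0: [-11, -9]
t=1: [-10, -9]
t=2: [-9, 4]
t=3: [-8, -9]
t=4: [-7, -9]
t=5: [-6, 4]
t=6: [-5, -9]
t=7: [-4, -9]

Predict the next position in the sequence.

First: linear, +1 per step → -3 at step 8.
Second: cycles through -9, -9, 4 every 3 steps. Step 8 lands at position 2 of the cycle → 4.

[-3, 4]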